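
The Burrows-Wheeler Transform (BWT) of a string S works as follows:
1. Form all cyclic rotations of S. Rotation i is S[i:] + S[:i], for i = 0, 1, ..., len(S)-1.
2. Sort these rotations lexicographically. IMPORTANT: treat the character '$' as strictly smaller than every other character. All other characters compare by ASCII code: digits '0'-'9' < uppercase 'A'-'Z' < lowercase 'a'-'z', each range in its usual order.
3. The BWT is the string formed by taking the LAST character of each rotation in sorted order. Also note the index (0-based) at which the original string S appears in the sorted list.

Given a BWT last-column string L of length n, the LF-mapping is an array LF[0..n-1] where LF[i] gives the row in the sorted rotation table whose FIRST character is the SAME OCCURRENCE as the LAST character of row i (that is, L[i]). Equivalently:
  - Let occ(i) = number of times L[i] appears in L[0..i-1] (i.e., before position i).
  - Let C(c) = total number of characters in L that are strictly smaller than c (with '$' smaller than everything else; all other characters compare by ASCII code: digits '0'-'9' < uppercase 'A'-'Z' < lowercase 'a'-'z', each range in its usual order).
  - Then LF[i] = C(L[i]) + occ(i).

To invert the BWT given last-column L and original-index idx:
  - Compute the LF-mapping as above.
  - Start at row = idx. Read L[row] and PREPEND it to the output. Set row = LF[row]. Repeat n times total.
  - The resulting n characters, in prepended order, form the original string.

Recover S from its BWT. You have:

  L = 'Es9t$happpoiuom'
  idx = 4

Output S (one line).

LF mapping: 2 12 1 13 0 4 3 9 10 11 7 5 14 8 6
Walk LF starting at row 4, prepending L[row]:
  step 1: row=4, L[4]='$', prepend. Next row=LF[4]=0
  step 2: row=0, L[0]='E', prepend. Next row=LF[0]=2
  step 3: row=2, L[2]='9', prepend. Next row=LF[2]=1
  step 4: row=1, L[1]='s', prepend. Next row=LF[1]=12
  step 5: row=12, L[12]='u', prepend. Next row=LF[12]=14
  step 6: row=14, L[14]='m', prepend. Next row=LF[14]=6
  step 7: row=6, L[6]='a', prepend. Next row=LF[6]=3
  step 8: row=3, L[3]='t', prepend. Next row=LF[3]=13
  step 9: row=13, L[13]='o', prepend. Next row=LF[13]=8
  step 10: row=8, L[8]='p', prepend. Next row=LF[8]=10
  step 11: row=10, L[10]='o', prepend. Next row=LF[10]=7
  step 12: row=7, L[7]='p', prepend. Next row=LF[7]=9
  step 13: row=9, L[9]='p', prepend. Next row=LF[9]=11
  step 14: row=11, L[11]='i', prepend. Next row=LF[11]=5
  step 15: row=5, L[5]='h', prepend. Next row=LF[5]=4
Reversed output: hippopotamus9E$

Answer: hippopotamus9E$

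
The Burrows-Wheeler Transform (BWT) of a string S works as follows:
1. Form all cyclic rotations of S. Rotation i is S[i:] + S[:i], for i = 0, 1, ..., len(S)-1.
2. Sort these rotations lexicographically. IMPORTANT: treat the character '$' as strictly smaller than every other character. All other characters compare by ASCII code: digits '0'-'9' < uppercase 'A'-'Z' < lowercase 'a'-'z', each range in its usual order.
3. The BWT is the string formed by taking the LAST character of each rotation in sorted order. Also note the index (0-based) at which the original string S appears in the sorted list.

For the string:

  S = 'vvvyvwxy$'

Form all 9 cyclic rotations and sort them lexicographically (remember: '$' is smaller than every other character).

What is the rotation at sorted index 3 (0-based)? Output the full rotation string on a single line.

Answer: vwxy$vvvy

Derivation:
All 9 rotations (rotation i = S[i:]+S[:i]):
  rot[0] = vvvyvwxy$
  rot[1] = vvyvwxy$v
  rot[2] = vyvwxy$vv
  rot[3] = yvwxy$vvv
  rot[4] = vwxy$vvvy
  rot[5] = wxy$vvvyv
  rot[6] = xy$vvvyvw
  rot[7] = y$vvvyvwx
  rot[8] = $vvvyvwxy
Sorted (with $ < everything):
  sorted[0] = $vvvyvwxy
  sorted[1] = vvvyvwxy$
  sorted[2] = vvyvwxy$v
  sorted[3] = vwxy$vvvy
  sorted[4] = vyvwxy$vv
  sorted[5] = wxy$vvvyv
  sorted[6] = xy$vvvyvw
  sorted[7] = y$vvvyvwx
  sorted[8] = yvwxy$vvv
sorted[3] = vwxy$vvvy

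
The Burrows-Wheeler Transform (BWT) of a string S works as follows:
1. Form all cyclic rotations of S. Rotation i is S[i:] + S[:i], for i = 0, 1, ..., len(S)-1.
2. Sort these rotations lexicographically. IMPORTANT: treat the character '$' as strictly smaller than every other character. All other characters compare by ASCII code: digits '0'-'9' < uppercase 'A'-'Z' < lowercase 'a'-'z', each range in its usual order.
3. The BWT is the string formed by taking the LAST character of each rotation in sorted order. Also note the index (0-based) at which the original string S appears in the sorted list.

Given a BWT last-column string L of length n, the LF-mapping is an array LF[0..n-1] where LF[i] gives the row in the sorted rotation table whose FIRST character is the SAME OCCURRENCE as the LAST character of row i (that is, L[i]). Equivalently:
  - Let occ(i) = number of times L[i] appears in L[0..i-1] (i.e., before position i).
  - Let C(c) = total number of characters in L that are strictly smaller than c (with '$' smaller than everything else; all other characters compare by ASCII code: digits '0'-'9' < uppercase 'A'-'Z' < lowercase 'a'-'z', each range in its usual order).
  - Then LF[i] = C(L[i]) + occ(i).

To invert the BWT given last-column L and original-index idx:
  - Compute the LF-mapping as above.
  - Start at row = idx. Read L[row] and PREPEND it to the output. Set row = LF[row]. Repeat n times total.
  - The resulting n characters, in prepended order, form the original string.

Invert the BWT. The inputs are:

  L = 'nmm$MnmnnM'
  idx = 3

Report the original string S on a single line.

LF mapping: 6 3 4 0 1 7 5 8 9 2
Walk LF starting at row 3, prepending L[row]:
  step 1: row=3, L[3]='$', prepend. Next row=LF[3]=0
  step 2: row=0, L[0]='n', prepend. Next row=LF[0]=6
  step 3: row=6, L[6]='m', prepend. Next row=LF[6]=5
  step 4: row=5, L[5]='n', prepend. Next row=LF[5]=7
  step 5: row=7, L[7]='n', prepend. Next row=LF[7]=8
  step 6: row=8, L[8]='n', prepend. Next row=LF[8]=9
  step 7: row=9, L[9]='M', prepend. Next row=LF[9]=2
  step 8: row=2, L[2]='m', prepend. Next row=LF[2]=4
  step 9: row=4, L[4]='M', prepend. Next row=LF[4]=1
  step 10: row=1, L[1]='m', prepend. Next row=LF[1]=3
Reversed output: mMmMnnnmn$

Answer: mMmMnnnmn$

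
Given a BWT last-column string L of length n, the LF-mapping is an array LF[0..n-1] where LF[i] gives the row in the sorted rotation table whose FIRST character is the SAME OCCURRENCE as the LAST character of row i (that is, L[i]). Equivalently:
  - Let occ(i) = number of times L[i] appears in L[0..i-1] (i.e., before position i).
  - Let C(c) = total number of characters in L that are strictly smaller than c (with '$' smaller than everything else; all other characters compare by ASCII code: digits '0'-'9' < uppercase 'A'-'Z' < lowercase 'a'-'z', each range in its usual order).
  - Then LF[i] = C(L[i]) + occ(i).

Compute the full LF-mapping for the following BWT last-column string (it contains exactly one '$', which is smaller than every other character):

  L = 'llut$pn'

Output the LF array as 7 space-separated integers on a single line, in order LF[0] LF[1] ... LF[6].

Answer: 1 2 6 5 0 4 3

Derivation:
Char counts: '$':1, 'l':2, 'n':1, 'p':1, 't':1, 'u':1
C (first-col start): C('$')=0, C('l')=1, C('n')=3, C('p')=4, C('t')=5, C('u')=6
L[0]='l': occ=0, LF[0]=C('l')+0=1+0=1
L[1]='l': occ=1, LF[1]=C('l')+1=1+1=2
L[2]='u': occ=0, LF[2]=C('u')+0=6+0=6
L[3]='t': occ=0, LF[3]=C('t')+0=5+0=5
L[4]='$': occ=0, LF[4]=C('$')+0=0+0=0
L[5]='p': occ=0, LF[5]=C('p')+0=4+0=4
L[6]='n': occ=0, LF[6]=C('n')+0=3+0=3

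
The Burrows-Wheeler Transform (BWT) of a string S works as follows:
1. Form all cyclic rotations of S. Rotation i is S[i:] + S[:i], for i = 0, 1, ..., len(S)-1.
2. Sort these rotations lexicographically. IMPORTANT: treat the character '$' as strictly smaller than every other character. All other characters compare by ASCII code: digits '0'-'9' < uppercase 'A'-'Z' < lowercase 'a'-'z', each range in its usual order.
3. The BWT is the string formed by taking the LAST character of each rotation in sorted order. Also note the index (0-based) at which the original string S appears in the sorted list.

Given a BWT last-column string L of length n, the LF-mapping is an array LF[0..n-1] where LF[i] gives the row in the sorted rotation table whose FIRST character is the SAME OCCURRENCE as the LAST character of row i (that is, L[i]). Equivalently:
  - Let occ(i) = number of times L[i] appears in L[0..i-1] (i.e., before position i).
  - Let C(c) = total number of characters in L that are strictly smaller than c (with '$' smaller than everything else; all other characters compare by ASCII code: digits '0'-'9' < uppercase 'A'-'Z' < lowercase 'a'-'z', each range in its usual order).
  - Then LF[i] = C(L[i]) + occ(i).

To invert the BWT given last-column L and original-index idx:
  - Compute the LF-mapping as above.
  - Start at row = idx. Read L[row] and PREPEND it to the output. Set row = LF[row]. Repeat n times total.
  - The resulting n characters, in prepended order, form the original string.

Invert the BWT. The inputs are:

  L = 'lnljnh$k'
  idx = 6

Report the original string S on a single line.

Answer: nhljknl$

Derivation:
LF mapping: 4 6 5 2 7 1 0 3
Walk LF starting at row 6, prepending L[row]:
  step 1: row=6, L[6]='$', prepend. Next row=LF[6]=0
  step 2: row=0, L[0]='l', prepend. Next row=LF[0]=4
  step 3: row=4, L[4]='n', prepend. Next row=LF[4]=7
  step 4: row=7, L[7]='k', prepend. Next row=LF[7]=3
  step 5: row=3, L[3]='j', prepend. Next row=LF[3]=2
  step 6: row=2, L[2]='l', prepend. Next row=LF[2]=5
  step 7: row=5, L[5]='h', prepend. Next row=LF[5]=1
  step 8: row=1, L[1]='n', prepend. Next row=LF[1]=6
Reversed output: nhljknl$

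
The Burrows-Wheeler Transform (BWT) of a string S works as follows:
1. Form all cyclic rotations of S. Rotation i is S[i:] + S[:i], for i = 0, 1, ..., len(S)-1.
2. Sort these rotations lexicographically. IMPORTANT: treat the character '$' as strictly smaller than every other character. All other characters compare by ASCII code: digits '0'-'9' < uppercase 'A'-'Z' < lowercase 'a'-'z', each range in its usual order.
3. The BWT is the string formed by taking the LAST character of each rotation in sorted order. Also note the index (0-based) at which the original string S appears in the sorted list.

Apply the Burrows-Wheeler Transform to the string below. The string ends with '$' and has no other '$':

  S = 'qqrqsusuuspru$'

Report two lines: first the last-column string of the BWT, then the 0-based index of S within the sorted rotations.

Answer: us$qrqpuquruss
2

Derivation:
All 14 rotations (rotation i = S[i:]+S[:i]):
  rot[0] = qqrqsusuuspru$
  rot[1] = qrqsusuuspru$q
  rot[2] = rqsusuuspru$qq
  rot[3] = qsusuuspru$qqr
  rot[4] = susuuspru$qqrq
  rot[5] = usuuspru$qqrqs
  rot[6] = suuspru$qqrqsu
  rot[7] = uuspru$qqrqsus
  rot[8] = uspru$qqrqsusu
  rot[9] = spru$qqrqsusuu
  rot[10] = pru$qqrqsusuus
  rot[11] = ru$qqrqsusuusp
  rot[12] = u$qqrqsusuuspr
  rot[13] = $qqrqsusuuspru
Sorted (with $ < everything):
  sorted[0] = $qqrqsusuuspru  (last char: 'u')
  sorted[1] = pru$qqrqsusuus  (last char: 's')
  sorted[2] = qqrqsusuuspru$  (last char: '$')
  sorted[3] = qrqsusuuspru$q  (last char: 'q')
  sorted[4] = qsusuuspru$qqr  (last char: 'r')
  sorted[5] = rqsusuuspru$qq  (last char: 'q')
  sorted[6] = ru$qqrqsusuusp  (last char: 'p')
  sorted[7] = spru$qqrqsusuu  (last char: 'u')
  sorted[8] = susuuspru$qqrq  (last char: 'q')
  sorted[9] = suuspru$qqrqsu  (last char: 'u')
  sorted[10] = u$qqrqsusuuspr  (last char: 'r')
  sorted[11] = uspru$qqrqsusu  (last char: 'u')
  sorted[12] = usuuspru$qqrqs  (last char: 's')
  sorted[13] = uuspru$qqrqsus  (last char: 's')
Last column: us$qrqpuquruss
Original string S is at sorted index 2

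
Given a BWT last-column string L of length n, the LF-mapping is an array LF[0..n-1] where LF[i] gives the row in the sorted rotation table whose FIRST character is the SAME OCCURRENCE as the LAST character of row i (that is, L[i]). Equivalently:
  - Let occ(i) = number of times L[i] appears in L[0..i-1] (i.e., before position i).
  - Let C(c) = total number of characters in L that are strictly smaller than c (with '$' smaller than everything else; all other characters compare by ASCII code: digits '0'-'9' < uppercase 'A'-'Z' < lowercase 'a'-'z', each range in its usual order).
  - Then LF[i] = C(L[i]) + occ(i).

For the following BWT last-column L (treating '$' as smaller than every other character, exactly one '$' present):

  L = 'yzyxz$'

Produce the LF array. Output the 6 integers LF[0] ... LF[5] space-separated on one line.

Answer: 2 4 3 1 5 0

Derivation:
Char counts: '$':1, 'x':1, 'y':2, 'z':2
C (first-col start): C('$')=0, C('x')=1, C('y')=2, C('z')=4
L[0]='y': occ=0, LF[0]=C('y')+0=2+0=2
L[1]='z': occ=0, LF[1]=C('z')+0=4+0=4
L[2]='y': occ=1, LF[2]=C('y')+1=2+1=3
L[3]='x': occ=0, LF[3]=C('x')+0=1+0=1
L[4]='z': occ=1, LF[4]=C('z')+1=4+1=5
L[5]='$': occ=0, LF[5]=C('$')+0=0+0=0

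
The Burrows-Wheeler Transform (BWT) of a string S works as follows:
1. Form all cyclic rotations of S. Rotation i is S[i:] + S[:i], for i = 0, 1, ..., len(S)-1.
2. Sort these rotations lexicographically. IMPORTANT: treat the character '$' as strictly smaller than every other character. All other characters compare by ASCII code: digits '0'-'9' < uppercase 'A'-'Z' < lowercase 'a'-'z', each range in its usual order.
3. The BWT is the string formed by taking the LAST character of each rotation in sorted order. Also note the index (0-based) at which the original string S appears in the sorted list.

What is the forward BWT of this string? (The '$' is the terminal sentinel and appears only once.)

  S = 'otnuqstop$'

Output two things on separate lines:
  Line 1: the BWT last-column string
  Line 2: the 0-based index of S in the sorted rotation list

All 10 rotations (rotation i = S[i:]+S[:i]):
  rot[0] = otnuqstop$
  rot[1] = tnuqstop$o
  rot[2] = nuqstop$ot
  rot[3] = uqstop$otn
  rot[4] = qstop$otnu
  rot[5] = stop$otnuq
  rot[6] = top$otnuqs
  rot[7] = op$otnuqst
  rot[8] = p$otnuqsto
  rot[9] = $otnuqstop
Sorted (with $ < everything):
  sorted[0] = $otnuqstop  (last char: 'p')
  sorted[1] = nuqstop$ot  (last char: 't')
  sorted[2] = op$otnuqst  (last char: 't')
  sorted[3] = otnuqstop$  (last char: '$')
  sorted[4] = p$otnuqsto  (last char: 'o')
  sorted[5] = qstop$otnu  (last char: 'u')
  sorted[6] = stop$otnuq  (last char: 'q')
  sorted[7] = tnuqstop$o  (last char: 'o')
  sorted[8] = top$otnuqs  (last char: 's')
  sorted[9] = uqstop$otn  (last char: 'n')
Last column: ptt$ouqosn
Original string S is at sorted index 3

Answer: ptt$ouqosn
3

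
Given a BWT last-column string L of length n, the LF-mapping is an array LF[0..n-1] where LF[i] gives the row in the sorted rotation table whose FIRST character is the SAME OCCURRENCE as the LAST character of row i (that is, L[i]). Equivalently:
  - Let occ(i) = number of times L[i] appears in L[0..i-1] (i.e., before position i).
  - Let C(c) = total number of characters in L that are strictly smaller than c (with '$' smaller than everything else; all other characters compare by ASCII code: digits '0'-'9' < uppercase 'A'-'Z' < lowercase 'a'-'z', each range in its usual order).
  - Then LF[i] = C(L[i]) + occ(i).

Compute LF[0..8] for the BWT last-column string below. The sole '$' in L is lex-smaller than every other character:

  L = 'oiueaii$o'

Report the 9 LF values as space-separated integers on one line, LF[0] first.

Answer: 6 3 8 2 1 4 5 0 7

Derivation:
Char counts: '$':1, 'a':1, 'e':1, 'i':3, 'o':2, 'u':1
C (first-col start): C('$')=0, C('a')=1, C('e')=2, C('i')=3, C('o')=6, C('u')=8
L[0]='o': occ=0, LF[0]=C('o')+0=6+0=6
L[1]='i': occ=0, LF[1]=C('i')+0=3+0=3
L[2]='u': occ=0, LF[2]=C('u')+0=8+0=8
L[3]='e': occ=0, LF[3]=C('e')+0=2+0=2
L[4]='a': occ=0, LF[4]=C('a')+0=1+0=1
L[5]='i': occ=1, LF[5]=C('i')+1=3+1=4
L[6]='i': occ=2, LF[6]=C('i')+2=3+2=5
L[7]='$': occ=0, LF[7]=C('$')+0=0+0=0
L[8]='o': occ=1, LF[8]=C('o')+1=6+1=7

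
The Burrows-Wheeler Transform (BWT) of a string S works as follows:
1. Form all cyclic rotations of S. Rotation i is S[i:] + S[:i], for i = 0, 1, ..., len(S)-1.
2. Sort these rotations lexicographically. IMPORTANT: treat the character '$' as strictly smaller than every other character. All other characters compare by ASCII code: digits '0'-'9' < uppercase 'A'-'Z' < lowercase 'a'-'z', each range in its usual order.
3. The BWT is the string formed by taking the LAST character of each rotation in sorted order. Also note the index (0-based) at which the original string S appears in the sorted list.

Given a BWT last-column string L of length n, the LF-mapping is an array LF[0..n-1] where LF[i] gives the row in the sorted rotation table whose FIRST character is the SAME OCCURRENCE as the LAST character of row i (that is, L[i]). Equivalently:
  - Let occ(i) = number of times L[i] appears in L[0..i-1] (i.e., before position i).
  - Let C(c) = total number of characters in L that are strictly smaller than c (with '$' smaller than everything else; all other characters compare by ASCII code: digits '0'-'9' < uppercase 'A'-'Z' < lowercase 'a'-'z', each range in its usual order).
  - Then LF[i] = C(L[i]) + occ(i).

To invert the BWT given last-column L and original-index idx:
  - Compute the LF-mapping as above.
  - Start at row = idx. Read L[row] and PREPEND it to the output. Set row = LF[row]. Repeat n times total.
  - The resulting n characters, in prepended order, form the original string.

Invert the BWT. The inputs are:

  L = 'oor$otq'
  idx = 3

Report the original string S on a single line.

Answer: oqtroo$

Derivation:
LF mapping: 1 2 5 0 3 6 4
Walk LF starting at row 3, prepending L[row]:
  step 1: row=3, L[3]='$', prepend. Next row=LF[3]=0
  step 2: row=0, L[0]='o', prepend. Next row=LF[0]=1
  step 3: row=1, L[1]='o', prepend. Next row=LF[1]=2
  step 4: row=2, L[2]='r', prepend. Next row=LF[2]=5
  step 5: row=5, L[5]='t', prepend. Next row=LF[5]=6
  step 6: row=6, L[6]='q', prepend. Next row=LF[6]=4
  step 7: row=4, L[4]='o', prepend. Next row=LF[4]=3
Reversed output: oqtroo$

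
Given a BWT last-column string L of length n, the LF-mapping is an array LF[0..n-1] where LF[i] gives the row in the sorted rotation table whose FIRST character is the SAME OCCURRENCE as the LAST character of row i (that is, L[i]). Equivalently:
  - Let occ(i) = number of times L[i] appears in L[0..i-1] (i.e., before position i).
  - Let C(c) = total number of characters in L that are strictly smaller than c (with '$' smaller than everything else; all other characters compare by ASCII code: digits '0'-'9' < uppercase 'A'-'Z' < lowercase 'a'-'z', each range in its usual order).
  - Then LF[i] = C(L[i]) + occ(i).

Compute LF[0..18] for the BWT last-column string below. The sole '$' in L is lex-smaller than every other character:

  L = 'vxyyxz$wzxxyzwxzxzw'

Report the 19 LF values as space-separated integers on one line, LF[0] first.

Char counts: '$':1, 'v':1, 'w':3, 'x':6, 'y':3, 'z':5
C (first-col start): C('$')=0, C('v')=1, C('w')=2, C('x')=5, C('y')=11, C('z')=14
L[0]='v': occ=0, LF[0]=C('v')+0=1+0=1
L[1]='x': occ=0, LF[1]=C('x')+0=5+0=5
L[2]='y': occ=0, LF[2]=C('y')+0=11+0=11
L[3]='y': occ=1, LF[3]=C('y')+1=11+1=12
L[4]='x': occ=1, LF[4]=C('x')+1=5+1=6
L[5]='z': occ=0, LF[5]=C('z')+0=14+0=14
L[6]='$': occ=0, LF[6]=C('$')+0=0+0=0
L[7]='w': occ=0, LF[7]=C('w')+0=2+0=2
L[8]='z': occ=1, LF[8]=C('z')+1=14+1=15
L[9]='x': occ=2, LF[9]=C('x')+2=5+2=7
L[10]='x': occ=3, LF[10]=C('x')+3=5+3=8
L[11]='y': occ=2, LF[11]=C('y')+2=11+2=13
L[12]='z': occ=2, LF[12]=C('z')+2=14+2=16
L[13]='w': occ=1, LF[13]=C('w')+1=2+1=3
L[14]='x': occ=4, LF[14]=C('x')+4=5+4=9
L[15]='z': occ=3, LF[15]=C('z')+3=14+3=17
L[16]='x': occ=5, LF[16]=C('x')+5=5+5=10
L[17]='z': occ=4, LF[17]=C('z')+4=14+4=18
L[18]='w': occ=2, LF[18]=C('w')+2=2+2=4

Answer: 1 5 11 12 6 14 0 2 15 7 8 13 16 3 9 17 10 18 4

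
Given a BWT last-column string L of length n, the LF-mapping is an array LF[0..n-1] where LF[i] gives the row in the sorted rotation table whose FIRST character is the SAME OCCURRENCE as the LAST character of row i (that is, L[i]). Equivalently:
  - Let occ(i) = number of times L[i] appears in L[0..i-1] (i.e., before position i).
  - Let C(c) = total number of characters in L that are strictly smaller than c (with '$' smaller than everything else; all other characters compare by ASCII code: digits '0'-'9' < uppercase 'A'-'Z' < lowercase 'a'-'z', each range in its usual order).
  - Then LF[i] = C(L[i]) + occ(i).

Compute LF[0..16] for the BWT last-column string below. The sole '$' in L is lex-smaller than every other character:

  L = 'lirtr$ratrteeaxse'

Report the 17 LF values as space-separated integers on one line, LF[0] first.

Char counts: '$':1, 'a':2, 'e':3, 'i':1, 'l':1, 'r':4, 's':1, 't':3, 'x':1
C (first-col start): C('$')=0, C('a')=1, C('e')=3, C('i')=6, C('l')=7, C('r')=8, C('s')=12, C('t')=13, C('x')=16
L[0]='l': occ=0, LF[0]=C('l')+0=7+0=7
L[1]='i': occ=0, LF[1]=C('i')+0=6+0=6
L[2]='r': occ=0, LF[2]=C('r')+0=8+0=8
L[3]='t': occ=0, LF[3]=C('t')+0=13+0=13
L[4]='r': occ=1, LF[4]=C('r')+1=8+1=9
L[5]='$': occ=0, LF[5]=C('$')+0=0+0=0
L[6]='r': occ=2, LF[6]=C('r')+2=8+2=10
L[7]='a': occ=0, LF[7]=C('a')+0=1+0=1
L[8]='t': occ=1, LF[8]=C('t')+1=13+1=14
L[9]='r': occ=3, LF[9]=C('r')+3=8+3=11
L[10]='t': occ=2, LF[10]=C('t')+2=13+2=15
L[11]='e': occ=0, LF[11]=C('e')+0=3+0=3
L[12]='e': occ=1, LF[12]=C('e')+1=3+1=4
L[13]='a': occ=1, LF[13]=C('a')+1=1+1=2
L[14]='x': occ=0, LF[14]=C('x')+0=16+0=16
L[15]='s': occ=0, LF[15]=C('s')+0=12+0=12
L[16]='e': occ=2, LF[16]=C('e')+2=3+2=5

Answer: 7 6 8 13 9 0 10 1 14 11 15 3 4 2 16 12 5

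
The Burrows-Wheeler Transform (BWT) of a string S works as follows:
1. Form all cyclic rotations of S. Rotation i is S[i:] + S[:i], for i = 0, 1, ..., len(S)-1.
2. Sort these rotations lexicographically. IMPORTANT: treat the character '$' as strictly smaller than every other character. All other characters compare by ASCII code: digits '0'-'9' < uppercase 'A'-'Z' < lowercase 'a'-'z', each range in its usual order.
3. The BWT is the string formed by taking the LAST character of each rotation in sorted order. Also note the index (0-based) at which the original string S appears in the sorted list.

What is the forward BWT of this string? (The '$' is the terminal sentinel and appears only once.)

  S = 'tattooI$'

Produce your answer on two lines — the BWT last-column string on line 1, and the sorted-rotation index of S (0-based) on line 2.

Answer: Iotot$ta
5

Derivation:
All 8 rotations (rotation i = S[i:]+S[:i]):
  rot[0] = tattooI$
  rot[1] = attooI$t
  rot[2] = ttooI$ta
  rot[3] = tooI$tat
  rot[4] = ooI$tatt
  rot[5] = oI$tatto
  rot[6] = I$tattoo
  rot[7] = $tattooI
Sorted (with $ < everything):
  sorted[0] = $tattooI  (last char: 'I')
  sorted[1] = I$tattoo  (last char: 'o')
  sorted[2] = attooI$t  (last char: 't')
  sorted[3] = oI$tatto  (last char: 'o')
  sorted[4] = ooI$tatt  (last char: 't')
  sorted[5] = tattooI$  (last char: '$')
  sorted[6] = tooI$tat  (last char: 't')
  sorted[7] = ttooI$ta  (last char: 'a')
Last column: Iotot$ta
Original string S is at sorted index 5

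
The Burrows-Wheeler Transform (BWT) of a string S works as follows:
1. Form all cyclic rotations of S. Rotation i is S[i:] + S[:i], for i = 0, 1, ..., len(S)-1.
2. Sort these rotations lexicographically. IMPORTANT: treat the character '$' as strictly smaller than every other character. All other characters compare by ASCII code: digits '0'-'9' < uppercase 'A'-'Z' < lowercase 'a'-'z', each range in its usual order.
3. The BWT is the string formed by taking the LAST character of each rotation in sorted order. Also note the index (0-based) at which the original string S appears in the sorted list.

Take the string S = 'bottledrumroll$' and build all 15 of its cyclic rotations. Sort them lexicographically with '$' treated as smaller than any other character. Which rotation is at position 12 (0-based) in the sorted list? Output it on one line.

All 15 rotations (rotation i = S[i:]+S[:i]):
  rot[0] = bottledrumroll$
  rot[1] = ottledrumroll$b
  rot[2] = ttledrumroll$bo
  rot[3] = tledrumroll$bot
  rot[4] = ledrumroll$bott
  rot[5] = edrumroll$bottl
  rot[6] = drumroll$bottle
  rot[7] = rumroll$bottled
  rot[8] = umroll$bottledr
  rot[9] = mroll$bottledru
  rot[10] = roll$bottledrum
  rot[11] = oll$bottledrumr
  rot[12] = ll$bottledrumro
  rot[13] = l$bottledrumrol
  rot[14] = $bottledrumroll
Sorted (with $ < everything):
  sorted[0] = $bottledrumroll
  sorted[1] = bottledrumroll$
  sorted[2] = drumroll$bottle
  sorted[3] = edrumroll$bottl
  sorted[4] = l$bottledrumrol
  sorted[5] = ledrumroll$bott
  sorted[6] = ll$bottledrumro
  sorted[7] = mroll$bottledru
  sorted[8] = oll$bottledrumr
  sorted[9] = ottledrumroll$b
  sorted[10] = roll$bottledrum
  sorted[11] = rumroll$bottled
  sorted[12] = tledrumroll$bot
  sorted[13] = ttledrumroll$bo
  sorted[14] = umroll$bottledr
sorted[12] = tledrumroll$bot

Answer: tledrumroll$bot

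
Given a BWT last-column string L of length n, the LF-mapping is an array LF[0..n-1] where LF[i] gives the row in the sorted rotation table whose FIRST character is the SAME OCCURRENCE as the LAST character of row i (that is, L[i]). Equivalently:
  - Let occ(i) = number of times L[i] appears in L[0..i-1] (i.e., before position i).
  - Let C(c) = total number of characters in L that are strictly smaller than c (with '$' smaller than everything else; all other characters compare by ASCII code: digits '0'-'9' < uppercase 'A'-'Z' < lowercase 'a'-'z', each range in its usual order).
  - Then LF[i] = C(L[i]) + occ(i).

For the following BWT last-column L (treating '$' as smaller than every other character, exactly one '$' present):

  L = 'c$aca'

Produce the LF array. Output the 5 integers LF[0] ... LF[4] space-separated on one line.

Char counts: '$':1, 'a':2, 'c':2
C (first-col start): C('$')=0, C('a')=1, C('c')=3
L[0]='c': occ=0, LF[0]=C('c')+0=3+0=3
L[1]='$': occ=0, LF[1]=C('$')+0=0+0=0
L[2]='a': occ=0, LF[2]=C('a')+0=1+0=1
L[3]='c': occ=1, LF[3]=C('c')+1=3+1=4
L[4]='a': occ=1, LF[4]=C('a')+1=1+1=2

Answer: 3 0 1 4 2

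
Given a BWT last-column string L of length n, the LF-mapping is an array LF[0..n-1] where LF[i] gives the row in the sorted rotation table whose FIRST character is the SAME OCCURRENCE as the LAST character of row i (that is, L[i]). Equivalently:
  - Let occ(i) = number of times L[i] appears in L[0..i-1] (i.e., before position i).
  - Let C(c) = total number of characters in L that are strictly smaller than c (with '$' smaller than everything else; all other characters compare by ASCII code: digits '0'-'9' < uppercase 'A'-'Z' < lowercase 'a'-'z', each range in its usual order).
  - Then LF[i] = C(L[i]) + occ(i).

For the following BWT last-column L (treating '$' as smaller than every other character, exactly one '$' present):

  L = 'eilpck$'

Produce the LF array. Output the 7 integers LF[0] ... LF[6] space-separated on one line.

Answer: 2 3 5 6 1 4 0

Derivation:
Char counts: '$':1, 'c':1, 'e':1, 'i':1, 'k':1, 'l':1, 'p':1
C (first-col start): C('$')=0, C('c')=1, C('e')=2, C('i')=3, C('k')=4, C('l')=5, C('p')=6
L[0]='e': occ=0, LF[0]=C('e')+0=2+0=2
L[1]='i': occ=0, LF[1]=C('i')+0=3+0=3
L[2]='l': occ=0, LF[2]=C('l')+0=5+0=5
L[3]='p': occ=0, LF[3]=C('p')+0=6+0=6
L[4]='c': occ=0, LF[4]=C('c')+0=1+0=1
L[5]='k': occ=0, LF[5]=C('k')+0=4+0=4
L[6]='$': occ=0, LF[6]=C('$')+0=0+0=0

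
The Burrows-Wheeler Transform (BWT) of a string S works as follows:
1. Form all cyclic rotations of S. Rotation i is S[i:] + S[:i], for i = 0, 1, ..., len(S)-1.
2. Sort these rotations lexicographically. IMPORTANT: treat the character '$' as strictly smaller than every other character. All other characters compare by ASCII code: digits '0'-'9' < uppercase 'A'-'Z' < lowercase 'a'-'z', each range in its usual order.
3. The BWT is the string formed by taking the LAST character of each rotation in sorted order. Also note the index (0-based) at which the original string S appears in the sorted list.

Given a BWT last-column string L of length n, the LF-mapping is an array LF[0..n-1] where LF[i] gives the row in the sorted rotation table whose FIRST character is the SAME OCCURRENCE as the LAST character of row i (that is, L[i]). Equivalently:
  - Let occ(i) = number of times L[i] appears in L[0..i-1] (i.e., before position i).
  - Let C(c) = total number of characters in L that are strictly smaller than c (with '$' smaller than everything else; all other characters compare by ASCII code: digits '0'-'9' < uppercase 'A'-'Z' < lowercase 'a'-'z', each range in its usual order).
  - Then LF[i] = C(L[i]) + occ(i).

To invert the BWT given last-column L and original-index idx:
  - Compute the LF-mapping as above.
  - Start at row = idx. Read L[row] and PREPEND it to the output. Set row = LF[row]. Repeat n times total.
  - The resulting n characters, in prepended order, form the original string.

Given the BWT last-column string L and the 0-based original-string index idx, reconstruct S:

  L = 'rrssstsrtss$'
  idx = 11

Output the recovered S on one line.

Answer: tsstsrsssrr$

Derivation:
LF mapping: 1 2 4 5 6 10 7 3 11 8 9 0
Walk LF starting at row 11, prepending L[row]:
  step 1: row=11, L[11]='$', prepend. Next row=LF[11]=0
  step 2: row=0, L[0]='r', prepend. Next row=LF[0]=1
  step 3: row=1, L[1]='r', prepend. Next row=LF[1]=2
  step 4: row=2, L[2]='s', prepend. Next row=LF[2]=4
  step 5: row=4, L[4]='s', prepend. Next row=LF[4]=6
  step 6: row=6, L[6]='s', prepend. Next row=LF[6]=7
  step 7: row=7, L[7]='r', prepend. Next row=LF[7]=3
  step 8: row=3, L[3]='s', prepend. Next row=LF[3]=5
  step 9: row=5, L[5]='t', prepend. Next row=LF[5]=10
  step 10: row=10, L[10]='s', prepend. Next row=LF[10]=9
  step 11: row=9, L[9]='s', prepend. Next row=LF[9]=8
  step 12: row=8, L[8]='t', prepend. Next row=LF[8]=11
Reversed output: tsstsrsssrr$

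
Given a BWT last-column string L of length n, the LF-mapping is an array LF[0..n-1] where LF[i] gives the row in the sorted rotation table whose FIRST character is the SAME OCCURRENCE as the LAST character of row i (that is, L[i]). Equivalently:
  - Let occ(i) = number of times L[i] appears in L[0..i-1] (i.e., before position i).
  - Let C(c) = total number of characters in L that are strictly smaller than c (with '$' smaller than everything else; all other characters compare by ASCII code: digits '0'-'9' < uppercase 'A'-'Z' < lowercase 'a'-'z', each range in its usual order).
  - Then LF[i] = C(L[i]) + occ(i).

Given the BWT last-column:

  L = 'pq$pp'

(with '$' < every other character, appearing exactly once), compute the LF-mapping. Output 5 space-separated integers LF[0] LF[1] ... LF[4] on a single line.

Answer: 1 4 0 2 3

Derivation:
Char counts: '$':1, 'p':3, 'q':1
C (first-col start): C('$')=0, C('p')=1, C('q')=4
L[0]='p': occ=0, LF[0]=C('p')+0=1+0=1
L[1]='q': occ=0, LF[1]=C('q')+0=4+0=4
L[2]='$': occ=0, LF[2]=C('$')+0=0+0=0
L[3]='p': occ=1, LF[3]=C('p')+1=1+1=2
L[4]='p': occ=2, LF[4]=C('p')+2=1+2=3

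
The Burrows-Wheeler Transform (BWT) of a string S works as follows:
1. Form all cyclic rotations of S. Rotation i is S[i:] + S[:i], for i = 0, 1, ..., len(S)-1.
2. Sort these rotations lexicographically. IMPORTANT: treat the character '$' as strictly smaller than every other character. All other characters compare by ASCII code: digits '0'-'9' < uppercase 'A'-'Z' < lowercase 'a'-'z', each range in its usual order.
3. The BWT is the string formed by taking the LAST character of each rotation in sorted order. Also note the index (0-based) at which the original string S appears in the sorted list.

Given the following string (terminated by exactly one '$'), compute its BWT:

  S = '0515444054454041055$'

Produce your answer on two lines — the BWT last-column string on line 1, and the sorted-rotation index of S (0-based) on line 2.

Answer: 54$41455404554504100
2

Derivation:
All 20 rotations (rotation i = S[i:]+S[:i]):
  rot[0] = 0515444054454041055$
  rot[1] = 515444054454041055$0
  rot[2] = 15444054454041055$05
  rot[3] = 5444054454041055$051
  rot[4] = 444054454041055$0515
  rot[5] = 44054454041055$05154
  rot[6] = 4054454041055$051544
  rot[7] = 054454041055$0515444
  rot[8] = 54454041055$05154440
  rot[9] = 4454041055$051544405
  rot[10] = 454041055$0515444054
  rot[11] = 54041055$05154440544
  rot[12] = 4041055$051544405445
  rot[13] = 041055$0515444054454
  rot[14] = 41055$05154440544540
  rot[15] = 1055$051544405445404
  rot[16] = 055$0515444054454041
  rot[17] = 55$05154440544540410
  rot[18] = 5$051544405445404105
  rot[19] = $0515444054454041055
Sorted (with $ < everything):
  sorted[0] = $0515444054454041055  (last char: '5')
  sorted[1] = 041055$0515444054454  (last char: '4')
  sorted[2] = 0515444054454041055$  (last char: '$')
  sorted[3] = 054454041055$0515444  (last char: '4')
  sorted[4] = 055$0515444054454041  (last char: '1')
  sorted[5] = 1055$051544405445404  (last char: '4')
  sorted[6] = 15444054454041055$05  (last char: '5')
  sorted[7] = 4041055$051544405445  (last char: '5')
  sorted[8] = 4054454041055$051544  (last char: '4')
  sorted[9] = 41055$05154440544540  (last char: '0')
  sorted[10] = 44054454041055$05154  (last char: '4')
  sorted[11] = 444054454041055$0515  (last char: '5')
  sorted[12] = 4454041055$051544405  (last char: '5')
  sorted[13] = 454041055$0515444054  (last char: '4')
  sorted[14] = 5$051544405445404105  (last char: '5')
  sorted[15] = 515444054454041055$0  (last char: '0')
  sorted[16] = 54041055$05154440544  (last char: '4')
  sorted[17] = 5444054454041055$051  (last char: '1')
  sorted[18] = 54454041055$05154440  (last char: '0')
  sorted[19] = 55$05154440544540410  (last char: '0')
Last column: 54$41455404554504100
Original string S is at sorted index 2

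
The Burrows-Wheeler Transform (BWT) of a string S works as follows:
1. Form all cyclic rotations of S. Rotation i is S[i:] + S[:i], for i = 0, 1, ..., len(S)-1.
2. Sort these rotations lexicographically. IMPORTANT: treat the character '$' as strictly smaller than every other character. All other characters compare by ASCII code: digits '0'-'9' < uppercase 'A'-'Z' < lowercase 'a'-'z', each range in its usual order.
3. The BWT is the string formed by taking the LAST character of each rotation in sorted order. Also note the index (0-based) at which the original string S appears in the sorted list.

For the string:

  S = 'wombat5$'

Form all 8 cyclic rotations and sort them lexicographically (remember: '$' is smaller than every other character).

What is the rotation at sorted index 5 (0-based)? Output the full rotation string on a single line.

Answer: ombat5$w

Derivation:
All 8 rotations (rotation i = S[i:]+S[:i]):
  rot[0] = wombat5$
  rot[1] = ombat5$w
  rot[2] = mbat5$wo
  rot[3] = bat5$wom
  rot[4] = at5$womb
  rot[5] = t5$womba
  rot[6] = 5$wombat
  rot[7] = $wombat5
Sorted (with $ < everything):
  sorted[0] = $wombat5
  sorted[1] = 5$wombat
  sorted[2] = at5$womb
  sorted[3] = bat5$wom
  sorted[4] = mbat5$wo
  sorted[5] = ombat5$w
  sorted[6] = t5$womba
  sorted[7] = wombat5$
sorted[5] = ombat5$w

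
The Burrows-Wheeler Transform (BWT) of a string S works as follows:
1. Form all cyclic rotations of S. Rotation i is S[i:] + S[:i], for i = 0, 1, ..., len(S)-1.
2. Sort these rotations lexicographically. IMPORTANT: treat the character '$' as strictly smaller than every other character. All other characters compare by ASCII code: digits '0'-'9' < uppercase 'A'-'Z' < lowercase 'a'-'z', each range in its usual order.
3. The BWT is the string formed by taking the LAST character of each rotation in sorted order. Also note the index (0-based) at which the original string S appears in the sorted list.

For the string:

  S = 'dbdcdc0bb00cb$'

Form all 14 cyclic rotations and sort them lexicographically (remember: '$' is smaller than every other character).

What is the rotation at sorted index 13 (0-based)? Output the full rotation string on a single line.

All 14 rotations (rotation i = S[i:]+S[:i]):
  rot[0] = dbdcdc0bb00cb$
  rot[1] = bdcdc0bb00cb$d
  rot[2] = dcdc0bb00cb$db
  rot[3] = cdc0bb00cb$dbd
  rot[4] = dc0bb00cb$dbdc
  rot[5] = c0bb00cb$dbdcd
  rot[6] = 0bb00cb$dbdcdc
  rot[7] = bb00cb$dbdcdc0
  rot[8] = b00cb$dbdcdc0b
  rot[9] = 00cb$dbdcdc0bb
  rot[10] = 0cb$dbdcdc0bb0
  rot[11] = cb$dbdcdc0bb00
  rot[12] = b$dbdcdc0bb00c
  rot[13] = $dbdcdc0bb00cb
Sorted (with $ < everything):
  sorted[0] = $dbdcdc0bb00cb
  sorted[1] = 00cb$dbdcdc0bb
  sorted[2] = 0bb00cb$dbdcdc
  sorted[3] = 0cb$dbdcdc0bb0
  sorted[4] = b$dbdcdc0bb00c
  sorted[5] = b00cb$dbdcdc0b
  sorted[6] = bb00cb$dbdcdc0
  sorted[7] = bdcdc0bb00cb$d
  sorted[8] = c0bb00cb$dbdcd
  sorted[9] = cb$dbdcdc0bb00
  sorted[10] = cdc0bb00cb$dbd
  sorted[11] = dbdcdc0bb00cb$
  sorted[12] = dc0bb00cb$dbdc
  sorted[13] = dcdc0bb00cb$db
sorted[13] = dcdc0bb00cb$db

Answer: dcdc0bb00cb$db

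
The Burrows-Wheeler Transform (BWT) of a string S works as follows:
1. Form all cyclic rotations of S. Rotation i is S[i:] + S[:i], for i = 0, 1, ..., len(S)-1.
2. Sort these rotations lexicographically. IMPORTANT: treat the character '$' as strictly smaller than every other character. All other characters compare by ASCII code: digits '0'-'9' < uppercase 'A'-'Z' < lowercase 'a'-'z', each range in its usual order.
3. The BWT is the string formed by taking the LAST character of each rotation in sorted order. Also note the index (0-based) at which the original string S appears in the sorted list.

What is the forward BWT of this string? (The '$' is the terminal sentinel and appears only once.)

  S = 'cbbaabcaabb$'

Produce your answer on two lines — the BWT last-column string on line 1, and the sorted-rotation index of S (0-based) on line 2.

All 12 rotations (rotation i = S[i:]+S[:i]):
  rot[0] = cbbaabcaabb$
  rot[1] = bbaabcaabb$c
  rot[2] = baabcaabb$cb
  rot[3] = aabcaabb$cbb
  rot[4] = abcaabb$cbba
  rot[5] = bcaabb$cbbaa
  rot[6] = caabb$cbbaab
  rot[7] = aabb$cbbaabc
  rot[8] = abb$cbbaabca
  rot[9] = bb$cbbaabcaa
  rot[10] = b$cbbaabcaab
  rot[11] = $cbbaabcaabb
Sorted (with $ < everything):
  sorted[0] = $cbbaabcaabb  (last char: 'b')
  sorted[1] = aabb$cbbaabc  (last char: 'c')
  sorted[2] = aabcaabb$cbb  (last char: 'b')
  sorted[3] = abb$cbbaabca  (last char: 'a')
  sorted[4] = abcaabb$cbba  (last char: 'a')
  sorted[5] = b$cbbaabcaab  (last char: 'b')
  sorted[6] = baabcaabb$cb  (last char: 'b')
  sorted[7] = bb$cbbaabcaa  (last char: 'a')
  sorted[8] = bbaabcaabb$c  (last char: 'c')
  sorted[9] = bcaabb$cbbaa  (last char: 'a')
  sorted[10] = caabb$cbbaab  (last char: 'b')
  sorted[11] = cbbaabcaabb$  (last char: '$')
Last column: bcbaabbacab$
Original string S is at sorted index 11

Answer: bcbaabbacab$
11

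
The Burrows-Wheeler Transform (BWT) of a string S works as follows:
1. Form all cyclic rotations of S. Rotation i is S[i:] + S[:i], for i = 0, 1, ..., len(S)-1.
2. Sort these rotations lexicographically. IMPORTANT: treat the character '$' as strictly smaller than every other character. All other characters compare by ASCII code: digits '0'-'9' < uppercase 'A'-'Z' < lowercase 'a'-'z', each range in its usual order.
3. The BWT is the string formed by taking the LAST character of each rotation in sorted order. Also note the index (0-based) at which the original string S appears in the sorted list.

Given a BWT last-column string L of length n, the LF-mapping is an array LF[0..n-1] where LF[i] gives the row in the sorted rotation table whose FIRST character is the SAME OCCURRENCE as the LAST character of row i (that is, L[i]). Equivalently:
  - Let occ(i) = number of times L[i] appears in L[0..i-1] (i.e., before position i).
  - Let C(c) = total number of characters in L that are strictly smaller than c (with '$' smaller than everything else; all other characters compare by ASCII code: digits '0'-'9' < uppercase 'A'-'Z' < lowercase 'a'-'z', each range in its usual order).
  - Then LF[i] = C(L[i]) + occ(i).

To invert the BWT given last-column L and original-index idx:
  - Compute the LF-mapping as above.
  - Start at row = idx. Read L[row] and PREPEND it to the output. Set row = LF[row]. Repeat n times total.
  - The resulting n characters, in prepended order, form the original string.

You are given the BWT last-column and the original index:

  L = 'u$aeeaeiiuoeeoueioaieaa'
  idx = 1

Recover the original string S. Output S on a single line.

LF mapping: 20 0 1 6 7 2 8 13 14 21 17 9 10 18 22 11 15 19 3 16 12 4 5
Walk LF starting at row 1, prepending L[row]:
  step 1: row=1, L[1]='$', prepend. Next row=LF[1]=0
  step 2: row=0, L[0]='u', prepend. Next row=LF[0]=20
  step 3: row=20, L[20]='e', prepend. Next row=LF[20]=12
  step 4: row=12, L[12]='e', prepend. Next row=LF[12]=10
  step 5: row=10, L[10]='o', prepend. Next row=LF[10]=17
  step 6: row=17, L[17]='o', prepend. Next row=LF[17]=19
  step 7: row=19, L[19]='i', prepend. Next row=LF[19]=16
  step 8: row=16, L[16]='i', prepend. Next row=LF[16]=15
  step 9: row=15, L[15]='e', prepend. Next row=LF[15]=11
  step 10: row=11, L[11]='e', prepend. Next row=LF[11]=9
  step 11: row=9, L[9]='u', prepend. Next row=LF[9]=21
  step 12: row=21, L[21]='a', prepend. Next row=LF[21]=4
  step 13: row=4, L[4]='e', prepend. Next row=LF[4]=7
  step 14: row=7, L[7]='i', prepend. Next row=LF[7]=13
  step 15: row=13, L[13]='o', prepend. Next row=LF[13]=18
  step 16: row=18, L[18]='a', prepend. Next row=LF[18]=3
  step 17: row=3, L[3]='e', prepend. Next row=LF[3]=6
  step 18: row=6, L[6]='e', prepend. Next row=LF[6]=8
  step 19: row=8, L[8]='i', prepend. Next row=LF[8]=14
  step 20: row=14, L[14]='u', prepend. Next row=LF[14]=22
  step 21: row=22, L[22]='a', prepend. Next row=LF[22]=5
  step 22: row=5, L[5]='a', prepend. Next row=LF[5]=2
  step 23: row=2, L[2]='a', prepend. Next row=LF[2]=1
Reversed output: aaauieeaoieaueeiiooeeu$

Answer: aaauieeaoieaueeiiooeeu$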